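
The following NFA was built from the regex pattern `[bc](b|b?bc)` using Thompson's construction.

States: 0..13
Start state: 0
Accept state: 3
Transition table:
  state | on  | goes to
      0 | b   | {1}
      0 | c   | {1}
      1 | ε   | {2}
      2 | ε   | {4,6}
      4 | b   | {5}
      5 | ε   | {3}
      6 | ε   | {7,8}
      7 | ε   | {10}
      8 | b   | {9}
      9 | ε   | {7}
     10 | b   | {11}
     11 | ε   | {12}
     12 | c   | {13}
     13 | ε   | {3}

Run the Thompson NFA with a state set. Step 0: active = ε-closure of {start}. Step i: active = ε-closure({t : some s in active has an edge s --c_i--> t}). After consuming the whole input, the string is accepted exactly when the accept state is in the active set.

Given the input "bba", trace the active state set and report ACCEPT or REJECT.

S₀ = ε-closure({0}) = {0}
'b' @ 1: {1,2,4,6,7,8,10}
'b' @ 2: {3,5,7,9,10,11,12}  ✓accept
'a' @ 3: {}  — state set empty
final: {}; accept 3 not in set

Answer: REJECT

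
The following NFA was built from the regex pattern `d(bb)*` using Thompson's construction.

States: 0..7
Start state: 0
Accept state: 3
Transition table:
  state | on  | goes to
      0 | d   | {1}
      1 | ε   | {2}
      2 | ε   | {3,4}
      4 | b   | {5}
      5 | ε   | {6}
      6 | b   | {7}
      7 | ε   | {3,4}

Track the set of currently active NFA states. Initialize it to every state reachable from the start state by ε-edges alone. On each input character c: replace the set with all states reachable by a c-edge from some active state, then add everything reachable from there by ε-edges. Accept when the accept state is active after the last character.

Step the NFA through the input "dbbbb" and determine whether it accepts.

initial (ε-close {0}): {0}
'd' @ 1: {1,2,3,4}  [accepting]
'b' @ 2: {5,6}
'b' @ 3: {3,4,7}  [accepting]
'b' @ 4: {5,6}
'b' @ 5: {3,4,7}  [accepting]
end set {3,4,7} — state 3 in

Answer: ACCEPT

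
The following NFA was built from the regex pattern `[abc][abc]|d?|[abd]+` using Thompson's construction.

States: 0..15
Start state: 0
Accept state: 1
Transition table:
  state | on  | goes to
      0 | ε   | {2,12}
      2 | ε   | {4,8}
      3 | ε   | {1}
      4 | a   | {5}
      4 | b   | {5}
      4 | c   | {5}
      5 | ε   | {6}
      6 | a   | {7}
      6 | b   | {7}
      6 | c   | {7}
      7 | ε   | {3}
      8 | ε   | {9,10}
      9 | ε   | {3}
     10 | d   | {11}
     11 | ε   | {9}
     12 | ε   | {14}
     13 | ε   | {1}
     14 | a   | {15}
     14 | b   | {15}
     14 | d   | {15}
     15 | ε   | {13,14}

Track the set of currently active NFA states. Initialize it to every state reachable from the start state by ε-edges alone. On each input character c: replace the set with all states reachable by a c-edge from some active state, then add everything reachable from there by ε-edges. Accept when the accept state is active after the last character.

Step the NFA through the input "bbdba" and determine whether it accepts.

S₀ = ε-closure({0}) = {0,1,2,3,4,8,9,10,12,14}
'b' @ 1: {1,5,6,13,14,15}  (accept∈set)
'b' @ 2: {1,3,7,13,14,15}  (accept∈set)
'd' @ 3: {1,13,14,15}  (accept∈set)
'b' @ 4: {1,13,14,15}  (accept∈set)
'a' @ 5: {1,13,14,15}  (accept∈set)
final: {1,13,14,15}; accept 1 in set

Answer: ACCEPT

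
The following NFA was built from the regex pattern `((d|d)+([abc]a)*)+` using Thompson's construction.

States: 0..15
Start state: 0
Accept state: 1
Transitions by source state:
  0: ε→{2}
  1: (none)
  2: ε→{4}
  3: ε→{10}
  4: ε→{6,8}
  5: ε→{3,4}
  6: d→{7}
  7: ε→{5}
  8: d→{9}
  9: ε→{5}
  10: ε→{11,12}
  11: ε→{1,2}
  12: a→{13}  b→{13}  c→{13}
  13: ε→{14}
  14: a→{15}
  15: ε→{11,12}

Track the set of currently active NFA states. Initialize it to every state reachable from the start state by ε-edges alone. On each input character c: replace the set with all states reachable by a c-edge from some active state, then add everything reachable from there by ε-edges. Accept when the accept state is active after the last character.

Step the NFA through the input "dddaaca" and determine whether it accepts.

start: ε-closure({0}) = {0,2,4,6,8}
'd' @ 1: {1,2,3,4,5,6,7,8,9,10,11,12}  [accepting]
'd' @ 2: {1,2,3,4,5,6,7,8,9,10,11,12}  [accepting]
'd' @ 3: {1,2,3,4,5,6,7,8,9,10,11,12}  [accepting]
'a' @ 4: {13,14}
'a' @ 5: {1,2,4,6,8,11,12,15}  [accepting]
'c' @ 6: {13,14}
'a' @ 7: {1,2,4,6,8,11,12,15}  [accepting]
final: {1,2,4,6,8,11,12,15}; accept 1 in set

Answer: ACCEPT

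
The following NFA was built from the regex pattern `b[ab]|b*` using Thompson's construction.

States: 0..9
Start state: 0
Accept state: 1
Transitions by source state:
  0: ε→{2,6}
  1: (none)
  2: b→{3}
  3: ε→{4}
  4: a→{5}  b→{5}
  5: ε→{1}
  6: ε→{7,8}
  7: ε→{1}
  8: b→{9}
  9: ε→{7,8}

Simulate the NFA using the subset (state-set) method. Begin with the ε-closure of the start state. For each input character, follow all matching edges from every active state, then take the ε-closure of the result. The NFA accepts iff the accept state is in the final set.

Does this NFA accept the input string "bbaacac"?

Answer: REJECT

Steps:
start: ε-closure({0}) = {0,1,2,6,7,8}
'b' @ 1: {1,3,4,7,8,9}  ✓accept
'b' @ 2: {1,5,7,8,9}  ✓accept
'a' @ 3: {}  — no active states
rest 'acac' ignored (set empty)
end set {} — state 1 not in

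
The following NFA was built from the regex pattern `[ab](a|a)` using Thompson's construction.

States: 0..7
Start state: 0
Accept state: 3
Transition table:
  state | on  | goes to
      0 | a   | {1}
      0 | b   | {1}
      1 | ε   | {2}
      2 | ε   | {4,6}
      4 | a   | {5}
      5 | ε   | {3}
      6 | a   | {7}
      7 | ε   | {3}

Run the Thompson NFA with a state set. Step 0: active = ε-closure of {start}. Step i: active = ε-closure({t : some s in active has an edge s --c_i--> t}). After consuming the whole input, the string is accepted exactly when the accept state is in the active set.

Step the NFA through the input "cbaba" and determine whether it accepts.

Answer: REJECT

Derivation:
S₀ = ε-closure({0}) = {0}
'c' @ 1: {}  — no active states
rest 'baba' ignored (set empty)
end set {} — state 3 not in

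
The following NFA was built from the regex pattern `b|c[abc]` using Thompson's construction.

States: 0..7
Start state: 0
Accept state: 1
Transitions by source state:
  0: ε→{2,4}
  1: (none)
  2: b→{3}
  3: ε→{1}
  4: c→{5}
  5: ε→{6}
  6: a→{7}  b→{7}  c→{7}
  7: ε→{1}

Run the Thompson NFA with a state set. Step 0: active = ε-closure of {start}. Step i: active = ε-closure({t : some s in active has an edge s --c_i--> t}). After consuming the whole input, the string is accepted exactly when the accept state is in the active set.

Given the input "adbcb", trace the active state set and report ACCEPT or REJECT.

Answer: REJECT

Derivation:
initial (ε-close {0}): {0,2,4}
'a' @ 1: {}  — no active states
rest 'dbcb' ignored (set empty)
end set {} — state 1 not in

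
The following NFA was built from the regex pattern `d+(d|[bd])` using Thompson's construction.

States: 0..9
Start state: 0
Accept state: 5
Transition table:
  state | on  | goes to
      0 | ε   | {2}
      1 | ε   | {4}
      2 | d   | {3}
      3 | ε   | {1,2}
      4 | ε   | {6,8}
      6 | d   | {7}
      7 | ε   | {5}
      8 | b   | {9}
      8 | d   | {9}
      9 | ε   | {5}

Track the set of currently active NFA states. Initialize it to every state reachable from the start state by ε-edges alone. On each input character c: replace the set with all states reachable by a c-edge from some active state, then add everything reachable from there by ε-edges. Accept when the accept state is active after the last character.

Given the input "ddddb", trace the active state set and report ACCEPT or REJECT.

initial (ε-close {0}): {0,2}
'd' @ 1: {1,2,3,4,6,8}
'd' @ 2: {1,2,3,4,5,6,7,8,9}  ✓accept
'd' @ 3: {1,2,3,4,5,6,7,8,9}  ✓accept
'd' @ 4: {1,2,3,4,5,6,7,8,9}  ✓accept
'b' @ 5: {5,9}  ✓accept
after full input: {5,9}  (accept=5 in)

Answer: ACCEPT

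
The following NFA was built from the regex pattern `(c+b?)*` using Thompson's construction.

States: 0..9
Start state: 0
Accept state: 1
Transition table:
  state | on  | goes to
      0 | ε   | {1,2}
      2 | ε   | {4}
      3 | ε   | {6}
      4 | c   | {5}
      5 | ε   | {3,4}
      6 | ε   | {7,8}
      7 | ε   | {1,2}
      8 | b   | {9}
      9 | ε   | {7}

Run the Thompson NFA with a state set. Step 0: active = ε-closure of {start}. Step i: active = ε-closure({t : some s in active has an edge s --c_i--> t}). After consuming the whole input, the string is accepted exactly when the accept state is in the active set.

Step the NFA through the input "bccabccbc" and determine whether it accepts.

start: ε-closure({0}) = {0,1,2,4}
'b' @ 1: {}  — no active states
rest 'ccabccbc' ignored (set empty)
end set {} — state 1 not in

Answer: REJECT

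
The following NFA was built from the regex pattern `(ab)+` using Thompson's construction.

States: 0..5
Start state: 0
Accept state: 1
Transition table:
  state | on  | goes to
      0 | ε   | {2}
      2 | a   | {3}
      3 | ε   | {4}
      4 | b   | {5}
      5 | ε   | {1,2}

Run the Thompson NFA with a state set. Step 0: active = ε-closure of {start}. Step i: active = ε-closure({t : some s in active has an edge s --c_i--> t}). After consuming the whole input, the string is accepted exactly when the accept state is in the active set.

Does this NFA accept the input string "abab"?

Answer: ACCEPT

Derivation:
initial (ε-close {0}): {0,2}
'a' @ 1: {3,4}
'b' @ 2: {1,2,5}  ✓accept
'a' @ 3: {3,4}
'b' @ 4: {1,2,5}  ✓accept
end set {1,2,5} — state 1 in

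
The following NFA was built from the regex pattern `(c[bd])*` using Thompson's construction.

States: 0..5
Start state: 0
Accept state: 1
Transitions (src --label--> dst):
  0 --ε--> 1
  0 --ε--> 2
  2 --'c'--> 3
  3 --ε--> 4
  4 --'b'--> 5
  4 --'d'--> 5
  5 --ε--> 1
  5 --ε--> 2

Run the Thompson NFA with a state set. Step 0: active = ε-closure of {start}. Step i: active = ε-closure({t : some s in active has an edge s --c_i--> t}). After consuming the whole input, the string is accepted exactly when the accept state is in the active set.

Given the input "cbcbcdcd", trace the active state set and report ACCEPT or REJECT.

Answer: ACCEPT

Steps:
initial (ε-close {0}): {0,1,2}
'c' @ 1: {3,4}
'b' @ 2: {1,2,5}  ✓accept
'c' @ 3: {3,4}
'b' @ 4: {1,2,5}  ✓accept
'c' @ 5: {3,4}
'd' @ 6: {1,2,5}  ✓accept
'c' @ 7: {3,4}
'd' @ 8: {1,2,5}  ✓accept
final: {1,2,5}; accept 1 in set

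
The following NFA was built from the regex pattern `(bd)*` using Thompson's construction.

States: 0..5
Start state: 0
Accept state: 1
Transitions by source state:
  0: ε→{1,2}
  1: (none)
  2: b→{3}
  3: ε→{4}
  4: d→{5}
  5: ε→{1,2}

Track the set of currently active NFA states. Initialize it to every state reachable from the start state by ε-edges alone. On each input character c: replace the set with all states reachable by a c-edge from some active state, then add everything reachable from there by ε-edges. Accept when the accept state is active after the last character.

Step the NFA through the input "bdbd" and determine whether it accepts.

initial (ε-close {0}): {0,1,2}
'b' @ 1: {3,4}
'd' @ 2: {1,2,5}  (accept∈set)
'b' @ 3: {3,4}
'd' @ 4: {1,2,5}  (accept∈set)
final: {1,2,5}; accept 1 in set

Answer: ACCEPT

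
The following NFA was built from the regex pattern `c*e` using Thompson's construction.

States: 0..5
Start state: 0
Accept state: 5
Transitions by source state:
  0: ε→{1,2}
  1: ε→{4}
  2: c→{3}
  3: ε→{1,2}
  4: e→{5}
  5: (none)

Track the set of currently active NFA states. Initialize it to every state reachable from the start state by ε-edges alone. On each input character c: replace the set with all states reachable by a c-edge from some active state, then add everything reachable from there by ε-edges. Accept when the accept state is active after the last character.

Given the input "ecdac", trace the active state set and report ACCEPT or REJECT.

Answer: REJECT

Derivation:
initial (ε-close {0}): {0,1,2,4}
'e' @ 1: {5}  [accepting]
'c' @ 2: {}  — dead — no transitions
rest 'dac' ignored (set empty)
after full input: {}  (accept=5 not in)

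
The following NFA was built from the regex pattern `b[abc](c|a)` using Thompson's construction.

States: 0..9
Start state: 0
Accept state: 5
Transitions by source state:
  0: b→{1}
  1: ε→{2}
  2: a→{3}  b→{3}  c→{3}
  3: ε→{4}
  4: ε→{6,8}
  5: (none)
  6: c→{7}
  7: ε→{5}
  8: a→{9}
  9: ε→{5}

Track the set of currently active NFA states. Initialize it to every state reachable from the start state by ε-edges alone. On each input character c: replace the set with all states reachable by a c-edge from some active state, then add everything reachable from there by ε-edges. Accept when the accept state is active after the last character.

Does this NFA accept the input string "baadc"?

start: ε-closure({0}) = {0}
'b' @ 1: {1,2}
'a' @ 2: {3,4,6,8}
'a' @ 3: {5,9}  [accepting]
'd' @ 4: {}  — no active states
rest 'c' ignored (set empty)
final: {}; accept 5 not in set

Answer: REJECT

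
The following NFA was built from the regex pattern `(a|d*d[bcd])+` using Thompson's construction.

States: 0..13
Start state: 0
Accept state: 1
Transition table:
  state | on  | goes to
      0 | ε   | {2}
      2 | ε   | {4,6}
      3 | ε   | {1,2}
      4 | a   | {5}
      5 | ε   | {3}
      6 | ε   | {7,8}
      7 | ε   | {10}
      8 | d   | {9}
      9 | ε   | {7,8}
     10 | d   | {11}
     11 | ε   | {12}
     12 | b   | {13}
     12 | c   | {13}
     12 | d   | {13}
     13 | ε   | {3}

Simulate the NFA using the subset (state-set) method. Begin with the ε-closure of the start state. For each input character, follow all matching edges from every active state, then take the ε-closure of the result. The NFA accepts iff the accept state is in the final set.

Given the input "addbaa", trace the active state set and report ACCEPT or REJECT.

S₀ = ε-closure({0}) = {0,2,4,6,7,8,10}
'a' @ 1: {1,2,3,4,5,6,7,8,10}  (accept∈set)
'd' @ 2: {7,8,9,10,11,12}
'd' @ 3: {1,2,3,4,6,7,8,9,10,11,12,13}  (accept∈set)
'b' @ 4: {1,2,3,4,6,7,8,10,13}  (accept∈set)
'a' @ 5: {1,2,3,4,5,6,7,8,10}  (accept∈set)
'a' @ 6: {1,2,3,4,5,6,7,8,10}  (accept∈set)
end set {1,2,3,4,5,6,7,8,10} — state 1 in

Answer: ACCEPT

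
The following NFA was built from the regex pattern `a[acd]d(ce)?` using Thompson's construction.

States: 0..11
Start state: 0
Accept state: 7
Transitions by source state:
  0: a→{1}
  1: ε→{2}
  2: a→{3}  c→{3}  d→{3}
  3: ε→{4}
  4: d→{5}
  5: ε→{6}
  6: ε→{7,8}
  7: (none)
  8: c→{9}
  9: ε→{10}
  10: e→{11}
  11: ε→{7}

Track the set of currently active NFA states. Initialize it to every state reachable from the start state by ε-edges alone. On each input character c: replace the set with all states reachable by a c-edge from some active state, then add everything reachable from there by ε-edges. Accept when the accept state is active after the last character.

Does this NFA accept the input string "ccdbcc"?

initial (ε-close {0}): {0}
'c' @ 1: {}  — state set empty
rest 'cdbcc' ignored (set empty)
after full input: {}  (accept=7 not in)

Answer: REJECT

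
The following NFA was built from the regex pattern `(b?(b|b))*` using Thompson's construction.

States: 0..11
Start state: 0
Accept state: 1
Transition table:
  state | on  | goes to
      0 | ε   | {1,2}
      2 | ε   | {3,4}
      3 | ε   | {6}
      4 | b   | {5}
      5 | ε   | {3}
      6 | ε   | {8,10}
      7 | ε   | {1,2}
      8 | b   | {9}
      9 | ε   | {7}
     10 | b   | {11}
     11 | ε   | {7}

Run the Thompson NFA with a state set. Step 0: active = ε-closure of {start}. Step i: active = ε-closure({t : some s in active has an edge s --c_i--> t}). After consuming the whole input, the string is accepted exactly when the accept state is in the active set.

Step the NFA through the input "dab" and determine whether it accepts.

Answer: REJECT

Derivation:
initial (ε-close {0}): {0,1,2,3,4,6,8,10}
'd' @ 1: {}  — no active states
rest 'ab' ignored (set empty)
final: {}; accept 1 not in set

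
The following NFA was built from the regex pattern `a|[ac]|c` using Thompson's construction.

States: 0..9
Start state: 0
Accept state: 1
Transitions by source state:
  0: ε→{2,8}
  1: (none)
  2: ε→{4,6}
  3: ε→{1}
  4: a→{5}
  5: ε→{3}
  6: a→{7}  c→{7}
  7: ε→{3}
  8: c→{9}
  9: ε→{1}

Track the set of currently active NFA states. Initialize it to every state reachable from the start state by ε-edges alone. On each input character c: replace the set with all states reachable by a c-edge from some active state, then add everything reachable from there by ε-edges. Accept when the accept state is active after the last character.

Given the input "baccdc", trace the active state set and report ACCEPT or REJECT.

Answer: REJECT

Trace:
initial (ε-close {0}): {0,2,4,6,8}
'b' @ 1: {}  — dead — no transitions
rest 'accdc' ignored (set empty)
final: {}; accept 1 not in set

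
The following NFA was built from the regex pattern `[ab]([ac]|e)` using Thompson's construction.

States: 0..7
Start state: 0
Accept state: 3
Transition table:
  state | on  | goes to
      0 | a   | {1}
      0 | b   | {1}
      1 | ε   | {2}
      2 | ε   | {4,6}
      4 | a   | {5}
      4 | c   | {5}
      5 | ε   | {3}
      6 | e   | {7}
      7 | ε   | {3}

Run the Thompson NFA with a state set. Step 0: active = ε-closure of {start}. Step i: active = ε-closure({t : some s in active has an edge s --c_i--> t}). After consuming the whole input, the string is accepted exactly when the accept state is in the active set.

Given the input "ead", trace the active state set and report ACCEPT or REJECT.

Answer: REJECT

Trace:
S₀ = ε-closure({0}) = {0}
'e' @ 1: {}  — state set empty
rest 'ad' ignored (set empty)
final: {}; accept 3 not in set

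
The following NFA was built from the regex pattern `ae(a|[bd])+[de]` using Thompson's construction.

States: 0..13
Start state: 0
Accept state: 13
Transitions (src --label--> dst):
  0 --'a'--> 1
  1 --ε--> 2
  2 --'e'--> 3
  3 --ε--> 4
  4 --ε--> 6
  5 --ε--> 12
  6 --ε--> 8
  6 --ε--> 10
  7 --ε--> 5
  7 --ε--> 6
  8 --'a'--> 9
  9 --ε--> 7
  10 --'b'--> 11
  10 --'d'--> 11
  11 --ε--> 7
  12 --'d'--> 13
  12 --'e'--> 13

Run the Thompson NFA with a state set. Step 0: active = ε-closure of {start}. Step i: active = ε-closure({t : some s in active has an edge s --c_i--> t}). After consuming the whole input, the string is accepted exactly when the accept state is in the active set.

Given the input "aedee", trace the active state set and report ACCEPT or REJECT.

Answer: REJECT

Steps:
start: ε-closure({0}) = {0}
'a' @ 1: {1,2}
'e' @ 2: {3,4,6,8,10}
'd' @ 3: {5,6,7,8,10,11,12}
'e' @ 4: {13}  ✓accept
'e' @ 5: {}  — dead — no transitions
final: {}; accept 13 not in set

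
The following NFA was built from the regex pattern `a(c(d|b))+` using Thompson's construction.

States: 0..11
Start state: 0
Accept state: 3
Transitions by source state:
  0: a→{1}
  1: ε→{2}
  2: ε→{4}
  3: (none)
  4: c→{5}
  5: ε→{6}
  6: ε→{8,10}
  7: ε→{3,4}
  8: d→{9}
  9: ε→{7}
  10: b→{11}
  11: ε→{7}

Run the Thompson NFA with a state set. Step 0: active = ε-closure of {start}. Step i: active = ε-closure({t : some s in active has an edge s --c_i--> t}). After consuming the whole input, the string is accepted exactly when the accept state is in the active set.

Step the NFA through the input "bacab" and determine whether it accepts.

Answer: REJECT

Trace:
start: ε-closure({0}) = {0}
'b' @ 1: {}  — dead — no transitions
rest 'acab' ignored (set empty)
after full input: {}  (accept=3 not in)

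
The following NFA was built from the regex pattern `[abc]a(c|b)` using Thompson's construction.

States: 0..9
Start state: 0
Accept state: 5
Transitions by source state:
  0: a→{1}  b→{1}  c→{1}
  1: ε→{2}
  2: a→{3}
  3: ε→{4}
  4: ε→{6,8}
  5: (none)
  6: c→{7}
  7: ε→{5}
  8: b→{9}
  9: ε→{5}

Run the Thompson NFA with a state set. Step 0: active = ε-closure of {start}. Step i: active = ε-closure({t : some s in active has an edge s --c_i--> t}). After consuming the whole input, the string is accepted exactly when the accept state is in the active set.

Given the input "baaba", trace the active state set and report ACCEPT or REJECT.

S₀ = ε-closure({0}) = {0}
'b' @ 1: {1,2}
'a' @ 2: {3,4,6,8}
'a' @ 3: {}  — state set empty
rest 'ba' ignored (set empty)
after full input: {}  (accept=5 not in)

Answer: REJECT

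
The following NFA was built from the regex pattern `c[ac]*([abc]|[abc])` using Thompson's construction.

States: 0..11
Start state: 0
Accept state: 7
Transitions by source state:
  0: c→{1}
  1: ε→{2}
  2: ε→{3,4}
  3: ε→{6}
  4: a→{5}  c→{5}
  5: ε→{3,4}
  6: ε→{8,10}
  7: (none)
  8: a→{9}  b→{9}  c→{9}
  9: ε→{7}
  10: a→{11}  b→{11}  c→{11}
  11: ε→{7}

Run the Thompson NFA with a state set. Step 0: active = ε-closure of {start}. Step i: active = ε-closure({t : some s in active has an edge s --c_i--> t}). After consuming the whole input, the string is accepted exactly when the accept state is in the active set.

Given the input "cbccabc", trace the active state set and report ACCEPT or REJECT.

Answer: REJECT

Trace:
S₀ = ε-closure({0}) = {0}
'c' @ 1: {1,2,3,4,6,8,10}
'b' @ 2: {7,9,11}  [accepting]
'c' @ 3: {}  — dead — no transitions
rest 'cabc' ignored (set empty)
final: {}; accept 7 not in set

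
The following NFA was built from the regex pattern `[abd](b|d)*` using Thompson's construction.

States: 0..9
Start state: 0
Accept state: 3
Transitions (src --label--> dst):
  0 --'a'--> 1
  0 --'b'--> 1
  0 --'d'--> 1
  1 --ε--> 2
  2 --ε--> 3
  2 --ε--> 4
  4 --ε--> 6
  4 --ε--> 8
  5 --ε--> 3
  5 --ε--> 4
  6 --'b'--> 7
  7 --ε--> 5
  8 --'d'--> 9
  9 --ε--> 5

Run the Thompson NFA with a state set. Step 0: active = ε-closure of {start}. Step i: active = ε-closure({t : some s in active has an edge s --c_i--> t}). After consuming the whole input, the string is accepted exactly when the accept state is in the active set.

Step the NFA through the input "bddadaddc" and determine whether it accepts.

start: ε-closure({0}) = {0}
'b' @ 1: {1,2,3,4,6,8}  ✓accept
'd' @ 2: {3,4,5,6,8,9}  ✓accept
'd' @ 3: {3,4,5,6,8,9}  ✓accept
'a' @ 4: {}  — state set empty
rest 'daddc' ignored (set empty)
after full input: {}  (accept=3 not in)

Answer: REJECT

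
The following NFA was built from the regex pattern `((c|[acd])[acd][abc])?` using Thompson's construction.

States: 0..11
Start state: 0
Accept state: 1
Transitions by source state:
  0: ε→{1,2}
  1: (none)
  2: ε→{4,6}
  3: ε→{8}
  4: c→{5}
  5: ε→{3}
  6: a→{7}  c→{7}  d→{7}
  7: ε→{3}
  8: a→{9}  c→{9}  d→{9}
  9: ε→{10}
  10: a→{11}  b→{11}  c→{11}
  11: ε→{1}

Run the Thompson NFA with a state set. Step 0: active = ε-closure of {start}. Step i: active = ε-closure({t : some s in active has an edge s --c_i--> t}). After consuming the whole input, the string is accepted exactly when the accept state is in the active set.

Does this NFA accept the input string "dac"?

initial (ε-close {0}): {0,1,2,4,6}
'd' @ 1: {3,7,8}
'a' @ 2: {9,10}
'c' @ 3: {1,11}  ✓accept
final: {1,11}; accept 1 in set

Answer: ACCEPT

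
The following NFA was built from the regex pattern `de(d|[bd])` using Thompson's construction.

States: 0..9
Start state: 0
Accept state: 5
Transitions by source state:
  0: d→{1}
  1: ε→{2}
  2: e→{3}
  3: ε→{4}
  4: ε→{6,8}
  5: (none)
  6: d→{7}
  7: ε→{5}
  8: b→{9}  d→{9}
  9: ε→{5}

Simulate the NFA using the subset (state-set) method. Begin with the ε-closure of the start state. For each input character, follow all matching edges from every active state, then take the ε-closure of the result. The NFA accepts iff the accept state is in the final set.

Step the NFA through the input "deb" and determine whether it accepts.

Answer: ACCEPT

Trace:
start: ε-closure({0}) = {0}
'd' @ 1: {1,2}
'e' @ 2: {3,4,6,8}
'b' @ 3: {5,9}  (accept∈set)
end set {5,9} — state 5 in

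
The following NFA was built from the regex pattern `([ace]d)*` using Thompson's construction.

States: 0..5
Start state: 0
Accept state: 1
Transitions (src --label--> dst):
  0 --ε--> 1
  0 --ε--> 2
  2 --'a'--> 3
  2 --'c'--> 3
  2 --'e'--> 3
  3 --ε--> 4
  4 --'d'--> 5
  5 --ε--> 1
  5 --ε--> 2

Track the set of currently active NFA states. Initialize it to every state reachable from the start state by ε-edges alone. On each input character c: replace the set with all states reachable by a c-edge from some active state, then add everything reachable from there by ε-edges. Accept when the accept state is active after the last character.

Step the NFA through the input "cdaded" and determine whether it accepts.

start: ε-closure({0}) = {0,1,2}
'c' @ 1: {3,4}
'd' @ 2: {1,2,5}  ✓accept
'a' @ 3: {3,4}
'd' @ 4: {1,2,5}  ✓accept
'e' @ 5: {3,4}
'd' @ 6: {1,2,5}  ✓accept
final: {1,2,5}; accept 1 in set

Answer: ACCEPT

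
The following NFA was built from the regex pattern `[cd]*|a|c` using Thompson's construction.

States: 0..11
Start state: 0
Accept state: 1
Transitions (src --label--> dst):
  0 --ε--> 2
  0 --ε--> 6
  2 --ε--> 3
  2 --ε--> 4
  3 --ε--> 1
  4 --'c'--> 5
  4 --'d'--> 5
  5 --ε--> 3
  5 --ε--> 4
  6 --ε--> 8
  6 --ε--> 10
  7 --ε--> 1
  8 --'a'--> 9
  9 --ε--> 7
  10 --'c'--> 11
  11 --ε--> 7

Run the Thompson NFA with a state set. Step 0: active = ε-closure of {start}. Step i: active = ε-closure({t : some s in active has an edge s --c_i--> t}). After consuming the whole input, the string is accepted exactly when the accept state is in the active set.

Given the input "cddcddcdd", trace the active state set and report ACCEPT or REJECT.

initial (ε-close {0}): {0,1,2,3,4,6,8,10}
'c' @ 1: {1,3,4,5,7,11}  ✓accept
'd' @ 2: {1,3,4,5}  ✓accept
'd' @ 3: {1,3,4,5}  ✓accept
'c' @ 4: {1,3,4,5}  ✓accept
'd' @ 5: {1,3,4,5}  ✓accept
'd' @ 6: {1,3,4,5}  ✓accept
'c' @ 7: {1,3,4,5}  ✓accept
'd' @ 8: {1,3,4,5}  ✓accept
'd' @ 9: {1,3,4,5}  ✓accept
end set {1,3,4,5} — state 1 in

Answer: ACCEPT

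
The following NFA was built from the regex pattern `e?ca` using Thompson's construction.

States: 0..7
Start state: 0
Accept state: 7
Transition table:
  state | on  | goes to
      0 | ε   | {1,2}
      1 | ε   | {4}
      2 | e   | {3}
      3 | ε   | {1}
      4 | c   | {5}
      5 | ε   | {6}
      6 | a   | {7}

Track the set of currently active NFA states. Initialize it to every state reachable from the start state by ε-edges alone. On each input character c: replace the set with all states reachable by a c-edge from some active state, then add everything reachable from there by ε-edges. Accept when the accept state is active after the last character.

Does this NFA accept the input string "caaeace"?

S₀ = ε-closure({0}) = {0,1,2,4}
'c' @ 1: {5,6}
'a' @ 2: {7}  ✓accept
'a' @ 3: {}  — state set empty
rest 'eace' ignored (set empty)
end set {} — state 7 not in

Answer: REJECT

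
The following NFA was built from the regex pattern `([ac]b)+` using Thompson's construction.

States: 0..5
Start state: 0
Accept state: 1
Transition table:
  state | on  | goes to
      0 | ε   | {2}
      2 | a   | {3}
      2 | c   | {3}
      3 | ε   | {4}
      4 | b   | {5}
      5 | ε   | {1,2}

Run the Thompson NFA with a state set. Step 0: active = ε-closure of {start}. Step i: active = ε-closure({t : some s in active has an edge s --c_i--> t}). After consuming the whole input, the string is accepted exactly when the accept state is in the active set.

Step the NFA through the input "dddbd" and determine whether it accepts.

Answer: REJECT

Steps:
S₀ = ε-closure({0}) = {0,2}
'd' @ 1: {}  — dead — no transitions
rest 'ddbd' ignored (set empty)
final: {}; accept 1 not in set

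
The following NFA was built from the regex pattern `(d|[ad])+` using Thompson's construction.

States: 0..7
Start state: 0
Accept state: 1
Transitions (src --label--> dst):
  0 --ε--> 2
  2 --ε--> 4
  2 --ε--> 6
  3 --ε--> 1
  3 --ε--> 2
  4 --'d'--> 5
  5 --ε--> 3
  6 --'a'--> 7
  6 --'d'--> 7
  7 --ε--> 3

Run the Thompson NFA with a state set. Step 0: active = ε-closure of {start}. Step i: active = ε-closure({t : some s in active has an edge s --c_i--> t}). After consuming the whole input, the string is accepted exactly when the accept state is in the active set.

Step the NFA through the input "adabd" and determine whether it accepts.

start: ε-closure({0}) = {0,2,4,6}
'a' @ 1: {1,2,3,4,6,7}  (accept∈set)
'd' @ 2: {1,2,3,4,5,6,7}  (accept∈set)
'a' @ 3: {1,2,3,4,6,7}  (accept∈set)
'b' @ 4: {}  — no active states
rest 'd' ignored (set empty)
end set {} — state 1 not in

Answer: REJECT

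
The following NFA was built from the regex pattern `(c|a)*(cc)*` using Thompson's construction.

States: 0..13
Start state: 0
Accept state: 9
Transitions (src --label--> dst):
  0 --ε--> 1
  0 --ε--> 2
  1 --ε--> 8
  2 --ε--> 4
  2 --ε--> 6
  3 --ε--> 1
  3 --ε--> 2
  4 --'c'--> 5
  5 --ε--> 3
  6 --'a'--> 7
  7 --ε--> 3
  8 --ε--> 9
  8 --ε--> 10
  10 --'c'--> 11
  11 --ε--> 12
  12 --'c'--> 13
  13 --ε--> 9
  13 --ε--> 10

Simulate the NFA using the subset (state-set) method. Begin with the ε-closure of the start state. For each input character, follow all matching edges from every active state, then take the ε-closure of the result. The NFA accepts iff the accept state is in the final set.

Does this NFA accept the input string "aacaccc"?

S₀ = ε-closure({0}) = {0,1,2,4,6,8,9,10}
'a' @ 1: {1,2,3,4,6,7,8,9,10}  [accepting]
'a' @ 2: {1,2,3,4,6,7,8,9,10}  [accepting]
'c' @ 3: {1,2,3,4,5,6,8,9,10,11,12}  [accepting]
'a' @ 4: {1,2,3,4,6,7,8,9,10}  [accepting]
'c' @ 5: {1,2,3,4,5,6,8,9,10,11,12}  [accepting]
'c' @ 6: {1,2,3,4,5,6,8,9,10,11,12,13}  [accepting]
'c' @ 7: {1,2,3,4,5,6,8,9,10,11,12,13}  [accepting]
after full input: {1,2,3,4,5,6,8,9,10,11,12,13}  (accept=9 in)

Answer: ACCEPT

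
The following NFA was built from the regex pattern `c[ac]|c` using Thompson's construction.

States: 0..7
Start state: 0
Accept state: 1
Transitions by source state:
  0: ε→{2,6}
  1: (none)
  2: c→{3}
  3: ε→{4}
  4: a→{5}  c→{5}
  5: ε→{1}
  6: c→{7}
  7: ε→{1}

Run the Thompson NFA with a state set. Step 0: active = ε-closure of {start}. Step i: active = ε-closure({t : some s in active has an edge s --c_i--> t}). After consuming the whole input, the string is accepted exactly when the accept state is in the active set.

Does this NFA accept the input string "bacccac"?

Answer: REJECT

Steps:
start: ε-closure({0}) = {0,2,6}
'b' @ 1: {}  — no active states
rest 'acccac' ignored (set empty)
end set {} — state 1 not in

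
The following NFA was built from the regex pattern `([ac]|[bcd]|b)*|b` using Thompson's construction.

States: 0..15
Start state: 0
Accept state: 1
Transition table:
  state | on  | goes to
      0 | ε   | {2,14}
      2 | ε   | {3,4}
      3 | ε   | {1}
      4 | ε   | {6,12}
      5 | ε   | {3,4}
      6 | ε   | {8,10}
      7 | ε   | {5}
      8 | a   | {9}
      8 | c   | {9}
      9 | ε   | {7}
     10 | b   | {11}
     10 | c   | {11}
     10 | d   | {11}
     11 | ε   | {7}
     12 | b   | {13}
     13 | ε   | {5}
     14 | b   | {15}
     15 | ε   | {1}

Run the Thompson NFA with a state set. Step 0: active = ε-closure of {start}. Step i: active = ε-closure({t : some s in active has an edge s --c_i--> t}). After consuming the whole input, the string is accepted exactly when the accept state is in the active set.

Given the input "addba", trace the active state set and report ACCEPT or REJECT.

Answer: ACCEPT

Steps:
start: ε-closure({0}) = {0,1,2,3,4,6,8,10,12,14}
'a' @ 1: {1,3,4,5,6,7,8,9,10,12}  ✓accept
'd' @ 2: {1,3,4,5,6,7,8,10,11,12}  ✓accept
'd' @ 3: {1,3,4,5,6,7,8,10,11,12}  ✓accept
'b' @ 4: {1,3,4,5,6,7,8,10,11,12,13}  ✓accept
'a' @ 5: {1,3,4,5,6,7,8,9,10,12}  ✓accept
end set {1,3,4,5,6,7,8,9,10,12} — state 1 in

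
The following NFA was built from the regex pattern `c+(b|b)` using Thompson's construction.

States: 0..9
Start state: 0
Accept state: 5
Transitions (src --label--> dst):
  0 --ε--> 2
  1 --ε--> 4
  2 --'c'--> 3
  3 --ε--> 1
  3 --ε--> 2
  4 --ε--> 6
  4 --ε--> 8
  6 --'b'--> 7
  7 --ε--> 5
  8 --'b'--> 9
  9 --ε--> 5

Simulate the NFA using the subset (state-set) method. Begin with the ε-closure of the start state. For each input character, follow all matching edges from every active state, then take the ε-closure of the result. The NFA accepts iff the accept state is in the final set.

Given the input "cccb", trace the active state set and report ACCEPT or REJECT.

Answer: ACCEPT

Steps:
start: ε-closure({0}) = {0,2}
'c' @ 1: {1,2,3,4,6,8}
'c' @ 2: {1,2,3,4,6,8}
'c' @ 3: {1,2,3,4,6,8}
'b' @ 4: {5,7,9}  ✓accept
final: {5,7,9}; accept 5 in set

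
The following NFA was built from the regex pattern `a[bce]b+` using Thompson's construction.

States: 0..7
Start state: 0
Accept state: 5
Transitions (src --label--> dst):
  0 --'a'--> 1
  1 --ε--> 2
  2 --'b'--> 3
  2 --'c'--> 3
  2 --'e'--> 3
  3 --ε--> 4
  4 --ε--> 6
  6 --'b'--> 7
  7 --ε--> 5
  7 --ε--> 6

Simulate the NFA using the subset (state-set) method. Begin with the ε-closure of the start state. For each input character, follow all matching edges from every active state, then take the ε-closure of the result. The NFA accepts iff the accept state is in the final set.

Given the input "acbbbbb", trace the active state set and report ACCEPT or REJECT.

start: ε-closure({0}) = {0}
'a' @ 1: {1,2}
'c' @ 2: {3,4,6}
'b' @ 3: {5,6,7}  [accepting]
'b' @ 4: {5,6,7}  [accepting]
'b' @ 5: {5,6,7}  [accepting]
'b' @ 6: {5,6,7}  [accepting]
'b' @ 7: {5,6,7}  [accepting]
after full input: {5,6,7}  (accept=5 in)

Answer: ACCEPT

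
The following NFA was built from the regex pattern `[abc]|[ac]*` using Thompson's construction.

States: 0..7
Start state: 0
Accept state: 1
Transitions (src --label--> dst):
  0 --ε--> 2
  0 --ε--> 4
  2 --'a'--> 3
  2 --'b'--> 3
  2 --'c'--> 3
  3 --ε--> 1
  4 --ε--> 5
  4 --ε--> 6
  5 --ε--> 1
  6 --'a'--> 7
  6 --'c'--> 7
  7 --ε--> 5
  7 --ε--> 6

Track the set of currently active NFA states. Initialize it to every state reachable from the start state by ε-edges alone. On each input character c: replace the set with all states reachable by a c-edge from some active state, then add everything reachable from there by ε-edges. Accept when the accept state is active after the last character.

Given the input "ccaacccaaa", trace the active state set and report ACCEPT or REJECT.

Answer: ACCEPT

Derivation:
start: ε-closure({0}) = {0,1,2,4,5,6}
'c' @ 1: {1,3,5,6,7}  (accept∈set)
'c' @ 2: {1,5,6,7}  (accept∈set)
'a' @ 3: {1,5,6,7}  (accept∈set)
'a' @ 4: {1,5,6,7}  (accept∈set)
'c' @ 5: {1,5,6,7}  (accept∈set)
'c' @ 6: {1,5,6,7}  (accept∈set)
'c' @ 7: {1,5,6,7}  (accept∈set)
'a' @ 8: {1,5,6,7}  (accept∈set)
'a' @ 9: {1,5,6,7}  (accept∈set)
'a' @ 10: {1,5,6,7}  (accept∈set)
end set {1,5,6,7} — state 1 in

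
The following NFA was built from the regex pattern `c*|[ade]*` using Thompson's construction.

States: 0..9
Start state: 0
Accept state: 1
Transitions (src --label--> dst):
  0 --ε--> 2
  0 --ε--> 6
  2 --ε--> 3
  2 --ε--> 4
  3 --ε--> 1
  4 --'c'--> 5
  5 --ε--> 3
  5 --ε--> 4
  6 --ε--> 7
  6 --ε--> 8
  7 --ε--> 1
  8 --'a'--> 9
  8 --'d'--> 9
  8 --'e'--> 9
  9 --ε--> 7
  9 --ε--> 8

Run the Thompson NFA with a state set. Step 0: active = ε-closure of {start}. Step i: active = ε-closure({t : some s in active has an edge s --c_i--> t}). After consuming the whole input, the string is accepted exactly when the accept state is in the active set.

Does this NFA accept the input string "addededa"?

initial (ε-close {0}): {0,1,2,3,4,6,7,8}
'a' @ 1: {1,7,8,9}  (accept∈set)
'd' @ 2: {1,7,8,9}  (accept∈set)
'd' @ 3: {1,7,8,9}  (accept∈set)
'e' @ 4: {1,7,8,9}  (accept∈set)
'd' @ 5: {1,7,8,9}  (accept∈set)
'e' @ 6: {1,7,8,9}  (accept∈set)
'd' @ 7: {1,7,8,9}  (accept∈set)
'a' @ 8: {1,7,8,9}  (accept∈set)
after full input: {1,7,8,9}  (accept=1 in)

Answer: ACCEPT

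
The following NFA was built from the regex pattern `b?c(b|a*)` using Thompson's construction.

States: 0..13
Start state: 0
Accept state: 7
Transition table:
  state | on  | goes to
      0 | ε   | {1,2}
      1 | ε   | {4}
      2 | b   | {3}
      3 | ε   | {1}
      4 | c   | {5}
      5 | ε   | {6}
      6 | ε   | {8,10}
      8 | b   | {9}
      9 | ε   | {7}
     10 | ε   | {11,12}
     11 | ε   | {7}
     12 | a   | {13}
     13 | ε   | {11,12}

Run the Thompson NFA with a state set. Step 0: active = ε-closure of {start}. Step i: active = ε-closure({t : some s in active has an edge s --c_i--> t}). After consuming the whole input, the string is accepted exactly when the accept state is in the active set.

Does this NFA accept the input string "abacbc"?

start: ε-closure({0}) = {0,1,2,4}
'a' @ 1: {}  — no active states
rest 'bacbc' ignored (set empty)
after full input: {}  (accept=7 not in)

Answer: REJECT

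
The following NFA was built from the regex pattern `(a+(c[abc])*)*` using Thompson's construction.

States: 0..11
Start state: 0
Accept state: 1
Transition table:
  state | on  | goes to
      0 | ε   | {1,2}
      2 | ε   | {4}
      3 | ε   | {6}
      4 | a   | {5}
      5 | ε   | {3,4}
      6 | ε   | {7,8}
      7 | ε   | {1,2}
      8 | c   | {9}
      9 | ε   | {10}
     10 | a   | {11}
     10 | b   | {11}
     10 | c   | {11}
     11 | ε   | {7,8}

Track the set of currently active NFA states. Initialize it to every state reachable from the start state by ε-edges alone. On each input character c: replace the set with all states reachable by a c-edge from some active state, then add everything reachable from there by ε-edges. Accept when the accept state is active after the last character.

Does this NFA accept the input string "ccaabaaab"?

start: ε-closure({0}) = {0,1,2,4}
'c' @ 1: {}  — dead — no transitions
rest 'caabaaab' ignored (set empty)
end set {} — state 1 not in

Answer: REJECT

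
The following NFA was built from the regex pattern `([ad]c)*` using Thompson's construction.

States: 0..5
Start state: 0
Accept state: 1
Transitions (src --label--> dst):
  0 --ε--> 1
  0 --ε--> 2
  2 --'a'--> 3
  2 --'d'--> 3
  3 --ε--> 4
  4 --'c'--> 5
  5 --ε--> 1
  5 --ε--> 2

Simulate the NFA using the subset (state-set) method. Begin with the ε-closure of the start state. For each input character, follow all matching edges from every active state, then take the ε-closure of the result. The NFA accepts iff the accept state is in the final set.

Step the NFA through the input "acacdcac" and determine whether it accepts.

S₀ = ε-closure({0}) = {0,1,2}
'a' @ 1: {3,4}
'c' @ 2: {1,2,5}  ✓accept
'a' @ 3: {3,4}
'c' @ 4: {1,2,5}  ✓accept
'd' @ 5: {3,4}
'c' @ 6: {1,2,5}  ✓accept
'a' @ 7: {3,4}
'c' @ 8: {1,2,5}  ✓accept
after full input: {1,2,5}  (accept=1 in)

Answer: ACCEPT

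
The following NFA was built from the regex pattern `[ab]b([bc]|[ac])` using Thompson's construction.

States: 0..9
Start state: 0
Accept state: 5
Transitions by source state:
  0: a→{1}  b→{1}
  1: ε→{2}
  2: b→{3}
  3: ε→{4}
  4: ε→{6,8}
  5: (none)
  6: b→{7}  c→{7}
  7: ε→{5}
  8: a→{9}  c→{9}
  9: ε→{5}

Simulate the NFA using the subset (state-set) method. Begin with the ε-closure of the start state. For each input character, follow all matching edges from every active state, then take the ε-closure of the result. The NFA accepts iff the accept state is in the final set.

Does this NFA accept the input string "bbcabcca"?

S₀ = ε-closure({0}) = {0}
'b' @ 1: {1,2}
'b' @ 2: {3,4,6,8}
'c' @ 3: {5,7,9}  ✓accept
'a' @ 4: {}  — no active states
rest 'bcca' ignored (set empty)
end set {} — state 5 not in

Answer: REJECT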